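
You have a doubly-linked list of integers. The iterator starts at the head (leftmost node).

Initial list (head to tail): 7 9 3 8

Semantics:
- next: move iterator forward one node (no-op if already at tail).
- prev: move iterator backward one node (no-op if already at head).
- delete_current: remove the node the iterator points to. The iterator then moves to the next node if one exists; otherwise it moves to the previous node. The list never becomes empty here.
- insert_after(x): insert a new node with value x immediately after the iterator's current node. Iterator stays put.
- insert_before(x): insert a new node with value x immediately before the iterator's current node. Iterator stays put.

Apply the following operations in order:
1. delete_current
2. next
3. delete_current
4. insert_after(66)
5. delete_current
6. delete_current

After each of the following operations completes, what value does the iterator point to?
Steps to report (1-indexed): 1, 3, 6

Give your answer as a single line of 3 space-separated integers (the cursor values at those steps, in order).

Answer: 9 8 9

Derivation:
After 1 (delete_current): list=[9, 3, 8] cursor@9
After 2 (next): list=[9, 3, 8] cursor@3
After 3 (delete_current): list=[9, 8] cursor@8
After 4 (insert_after(66)): list=[9, 8, 66] cursor@8
After 5 (delete_current): list=[9, 66] cursor@66
After 6 (delete_current): list=[9] cursor@9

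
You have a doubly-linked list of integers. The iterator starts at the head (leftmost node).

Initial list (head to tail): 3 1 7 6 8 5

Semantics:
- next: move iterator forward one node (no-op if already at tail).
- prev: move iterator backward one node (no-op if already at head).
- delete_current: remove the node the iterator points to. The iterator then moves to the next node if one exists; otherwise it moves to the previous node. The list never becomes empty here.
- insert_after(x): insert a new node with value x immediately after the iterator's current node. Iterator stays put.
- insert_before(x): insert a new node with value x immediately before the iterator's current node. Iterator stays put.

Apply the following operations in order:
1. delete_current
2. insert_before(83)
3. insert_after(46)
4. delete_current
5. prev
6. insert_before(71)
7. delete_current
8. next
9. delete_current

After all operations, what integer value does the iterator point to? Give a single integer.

Answer: 6

Derivation:
After 1 (delete_current): list=[1, 7, 6, 8, 5] cursor@1
After 2 (insert_before(83)): list=[83, 1, 7, 6, 8, 5] cursor@1
After 3 (insert_after(46)): list=[83, 1, 46, 7, 6, 8, 5] cursor@1
After 4 (delete_current): list=[83, 46, 7, 6, 8, 5] cursor@46
After 5 (prev): list=[83, 46, 7, 6, 8, 5] cursor@83
After 6 (insert_before(71)): list=[71, 83, 46, 7, 6, 8, 5] cursor@83
After 7 (delete_current): list=[71, 46, 7, 6, 8, 5] cursor@46
After 8 (next): list=[71, 46, 7, 6, 8, 5] cursor@7
After 9 (delete_current): list=[71, 46, 6, 8, 5] cursor@6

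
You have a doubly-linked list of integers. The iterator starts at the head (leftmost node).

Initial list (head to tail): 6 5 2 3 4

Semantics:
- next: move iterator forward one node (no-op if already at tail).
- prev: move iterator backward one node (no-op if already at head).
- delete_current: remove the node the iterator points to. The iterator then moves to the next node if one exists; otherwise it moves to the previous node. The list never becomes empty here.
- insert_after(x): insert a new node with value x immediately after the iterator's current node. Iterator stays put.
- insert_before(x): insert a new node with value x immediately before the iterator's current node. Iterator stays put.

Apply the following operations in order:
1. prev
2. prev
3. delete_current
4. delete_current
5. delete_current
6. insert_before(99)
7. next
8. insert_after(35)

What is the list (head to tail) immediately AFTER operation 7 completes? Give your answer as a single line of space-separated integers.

Answer: 99 3 4

Derivation:
After 1 (prev): list=[6, 5, 2, 3, 4] cursor@6
After 2 (prev): list=[6, 5, 2, 3, 4] cursor@6
After 3 (delete_current): list=[5, 2, 3, 4] cursor@5
After 4 (delete_current): list=[2, 3, 4] cursor@2
After 5 (delete_current): list=[3, 4] cursor@3
After 6 (insert_before(99)): list=[99, 3, 4] cursor@3
After 7 (next): list=[99, 3, 4] cursor@4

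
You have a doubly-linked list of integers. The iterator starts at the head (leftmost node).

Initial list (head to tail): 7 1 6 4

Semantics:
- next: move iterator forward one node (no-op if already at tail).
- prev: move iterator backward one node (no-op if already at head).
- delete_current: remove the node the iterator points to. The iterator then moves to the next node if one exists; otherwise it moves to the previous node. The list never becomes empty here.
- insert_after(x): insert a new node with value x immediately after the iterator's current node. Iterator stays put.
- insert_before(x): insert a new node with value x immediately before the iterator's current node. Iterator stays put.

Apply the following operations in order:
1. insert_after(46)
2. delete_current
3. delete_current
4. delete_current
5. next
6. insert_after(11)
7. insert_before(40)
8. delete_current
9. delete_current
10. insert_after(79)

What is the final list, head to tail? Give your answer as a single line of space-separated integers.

After 1 (insert_after(46)): list=[7, 46, 1, 6, 4] cursor@7
After 2 (delete_current): list=[46, 1, 6, 4] cursor@46
After 3 (delete_current): list=[1, 6, 4] cursor@1
After 4 (delete_current): list=[6, 4] cursor@6
After 5 (next): list=[6, 4] cursor@4
After 6 (insert_after(11)): list=[6, 4, 11] cursor@4
After 7 (insert_before(40)): list=[6, 40, 4, 11] cursor@4
After 8 (delete_current): list=[6, 40, 11] cursor@11
After 9 (delete_current): list=[6, 40] cursor@40
After 10 (insert_after(79)): list=[6, 40, 79] cursor@40

Answer: 6 40 79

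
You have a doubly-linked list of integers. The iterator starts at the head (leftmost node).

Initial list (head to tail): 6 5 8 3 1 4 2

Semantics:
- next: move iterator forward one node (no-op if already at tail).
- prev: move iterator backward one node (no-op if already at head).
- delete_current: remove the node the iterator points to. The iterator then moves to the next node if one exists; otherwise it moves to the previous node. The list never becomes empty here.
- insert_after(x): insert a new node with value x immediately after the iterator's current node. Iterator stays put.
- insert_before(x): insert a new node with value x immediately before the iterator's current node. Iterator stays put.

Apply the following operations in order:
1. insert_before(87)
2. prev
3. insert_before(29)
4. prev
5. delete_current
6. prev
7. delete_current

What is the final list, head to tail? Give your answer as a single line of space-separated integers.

Answer: 6 5 8 3 1 4 2

Derivation:
After 1 (insert_before(87)): list=[87, 6, 5, 8, 3, 1, 4, 2] cursor@6
After 2 (prev): list=[87, 6, 5, 8, 3, 1, 4, 2] cursor@87
After 3 (insert_before(29)): list=[29, 87, 6, 5, 8, 3, 1, 4, 2] cursor@87
After 4 (prev): list=[29, 87, 6, 5, 8, 3, 1, 4, 2] cursor@29
After 5 (delete_current): list=[87, 6, 5, 8, 3, 1, 4, 2] cursor@87
After 6 (prev): list=[87, 6, 5, 8, 3, 1, 4, 2] cursor@87
After 7 (delete_current): list=[6, 5, 8, 3, 1, 4, 2] cursor@6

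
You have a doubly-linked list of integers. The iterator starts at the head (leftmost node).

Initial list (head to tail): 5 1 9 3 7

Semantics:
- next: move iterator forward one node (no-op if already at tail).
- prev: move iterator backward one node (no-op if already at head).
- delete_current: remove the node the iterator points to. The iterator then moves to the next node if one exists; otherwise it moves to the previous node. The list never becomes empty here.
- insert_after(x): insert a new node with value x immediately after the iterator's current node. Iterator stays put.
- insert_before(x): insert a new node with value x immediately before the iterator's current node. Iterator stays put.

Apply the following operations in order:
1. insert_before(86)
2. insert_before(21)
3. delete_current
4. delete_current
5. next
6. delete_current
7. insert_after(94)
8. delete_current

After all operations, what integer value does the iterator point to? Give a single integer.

After 1 (insert_before(86)): list=[86, 5, 1, 9, 3, 7] cursor@5
After 2 (insert_before(21)): list=[86, 21, 5, 1, 9, 3, 7] cursor@5
After 3 (delete_current): list=[86, 21, 1, 9, 3, 7] cursor@1
After 4 (delete_current): list=[86, 21, 9, 3, 7] cursor@9
After 5 (next): list=[86, 21, 9, 3, 7] cursor@3
After 6 (delete_current): list=[86, 21, 9, 7] cursor@7
After 7 (insert_after(94)): list=[86, 21, 9, 7, 94] cursor@7
After 8 (delete_current): list=[86, 21, 9, 94] cursor@94

Answer: 94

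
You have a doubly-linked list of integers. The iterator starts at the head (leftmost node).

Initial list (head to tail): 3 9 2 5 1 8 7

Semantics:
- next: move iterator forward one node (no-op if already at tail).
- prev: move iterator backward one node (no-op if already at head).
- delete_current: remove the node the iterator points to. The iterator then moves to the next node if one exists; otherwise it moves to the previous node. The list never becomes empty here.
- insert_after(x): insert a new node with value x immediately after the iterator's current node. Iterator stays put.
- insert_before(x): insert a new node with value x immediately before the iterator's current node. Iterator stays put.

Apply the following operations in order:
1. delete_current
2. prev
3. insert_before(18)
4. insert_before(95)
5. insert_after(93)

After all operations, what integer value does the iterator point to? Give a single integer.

After 1 (delete_current): list=[9, 2, 5, 1, 8, 7] cursor@9
After 2 (prev): list=[9, 2, 5, 1, 8, 7] cursor@9
After 3 (insert_before(18)): list=[18, 9, 2, 5, 1, 8, 7] cursor@9
After 4 (insert_before(95)): list=[18, 95, 9, 2, 5, 1, 8, 7] cursor@9
After 5 (insert_after(93)): list=[18, 95, 9, 93, 2, 5, 1, 8, 7] cursor@9

Answer: 9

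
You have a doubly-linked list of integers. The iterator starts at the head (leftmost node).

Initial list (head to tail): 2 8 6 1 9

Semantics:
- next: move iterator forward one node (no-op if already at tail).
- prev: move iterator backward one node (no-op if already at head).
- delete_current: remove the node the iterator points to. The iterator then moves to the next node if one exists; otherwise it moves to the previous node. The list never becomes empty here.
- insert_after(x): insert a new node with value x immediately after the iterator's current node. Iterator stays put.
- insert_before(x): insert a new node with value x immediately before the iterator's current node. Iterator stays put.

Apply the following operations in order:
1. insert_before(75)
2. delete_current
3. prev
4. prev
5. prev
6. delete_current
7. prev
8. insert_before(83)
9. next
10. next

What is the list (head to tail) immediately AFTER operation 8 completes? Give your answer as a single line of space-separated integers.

After 1 (insert_before(75)): list=[75, 2, 8, 6, 1, 9] cursor@2
After 2 (delete_current): list=[75, 8, 6, 1, 9] cursor@8
After 3 (prev): list=[75, 8, 6, 1, 9] cursor@75
After 4 (prev): list=[75, 8, 6, 1, 9] cursor@75
After 5 (prev): list=[75, 8, 6, 1, 9] cursor@75
After 6 (delete_current): list=[8, 6, 1, 9] cursor@8
After 7 (prev): list=[8, 6, 1, 9] cursor@8
After 8 (insert_before(83)): list=[83, 8, 6, 1, 9] cursor@8

Answer: 83 8 6 1 9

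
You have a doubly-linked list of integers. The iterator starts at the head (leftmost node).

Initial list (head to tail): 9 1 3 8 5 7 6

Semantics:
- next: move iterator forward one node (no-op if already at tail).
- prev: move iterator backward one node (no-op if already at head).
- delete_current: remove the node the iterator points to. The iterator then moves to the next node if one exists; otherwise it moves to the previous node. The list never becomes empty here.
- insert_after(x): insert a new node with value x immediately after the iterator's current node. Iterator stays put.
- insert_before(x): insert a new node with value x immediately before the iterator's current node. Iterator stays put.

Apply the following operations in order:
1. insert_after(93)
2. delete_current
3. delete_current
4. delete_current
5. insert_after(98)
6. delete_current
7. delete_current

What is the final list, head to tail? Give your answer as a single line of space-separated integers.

Answer: 8 5 7 6

Derivation:
After 1 (insert_after(93)): list=[9, 93, 1, 3, 8, 5, 7, 6] cursor@9
After 2 (delete_current): list=[93, 1, 3, 8, 5, 7, 6] cursor@93
After 3 (delete_current): list=[1, 3, 8, 5, 7, 6] cursor@1
After 4 (delete_current): list=[3, 8, 5, 7, 6] cursor@3
After 5 (insert_after(98)): list=[3, 98, 8, 5, 7, 6] cursor@3
After 6 (delete_current): list=[98, 8, 5, 7, 6] cursor@98
After 7 (delete_current): list=[8, 5, 7, 6] cursor@8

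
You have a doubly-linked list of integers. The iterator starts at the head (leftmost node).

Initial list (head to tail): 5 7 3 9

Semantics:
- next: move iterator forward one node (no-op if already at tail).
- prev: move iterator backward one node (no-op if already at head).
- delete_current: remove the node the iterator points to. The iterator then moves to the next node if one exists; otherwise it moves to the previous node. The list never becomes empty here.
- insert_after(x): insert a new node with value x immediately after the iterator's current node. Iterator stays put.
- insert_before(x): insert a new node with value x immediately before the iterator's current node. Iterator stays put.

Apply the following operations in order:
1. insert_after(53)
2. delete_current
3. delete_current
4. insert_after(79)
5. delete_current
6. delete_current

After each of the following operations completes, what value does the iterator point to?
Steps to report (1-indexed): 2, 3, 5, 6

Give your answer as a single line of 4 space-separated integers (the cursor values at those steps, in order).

After 1 (insert_after(53)): list=[5, 53, 7, 3, 9] cursor@5
After 2 (delete_current): list=[53, 7, 3, 9] cursor@53
After 3 (delete_current): list=[7, 3, 9] cursor@7
After 4 (insert_after(79)): list=[7, 79, 3, 9] cursor@7
After 5 (delete_current): list=[79, 3, 9] cursor@79
After 6 (delete_current): list=[3, 9] cursor@3

Answer: 53 7 79 3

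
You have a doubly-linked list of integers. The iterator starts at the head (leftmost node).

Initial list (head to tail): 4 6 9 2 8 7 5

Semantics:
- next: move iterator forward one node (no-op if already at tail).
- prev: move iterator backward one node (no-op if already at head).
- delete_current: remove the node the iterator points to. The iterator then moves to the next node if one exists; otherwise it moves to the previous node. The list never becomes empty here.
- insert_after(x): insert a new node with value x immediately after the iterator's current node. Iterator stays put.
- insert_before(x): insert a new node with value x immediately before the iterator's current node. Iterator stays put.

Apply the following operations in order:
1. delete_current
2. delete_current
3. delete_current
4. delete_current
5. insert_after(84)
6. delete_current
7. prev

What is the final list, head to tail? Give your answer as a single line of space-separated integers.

Answer: 84 7 5

Derivation:
After 1 (delete_current): list=[6, 9, 2, 8, 7, 5] cursor@6
After 2 (delete_current): list=[9, 2, 8, 7, 5] cursor@9
After 3 (delete_current): list=[2, 8, 7, 5] cursor@2
After 4 (delete_current): list=[8, 7, 5] cursor@8
After 5 (insert_after(84)): list=[8, 84, 7, 5] cursor@8
After 6 (delete_current): list=[84, 7, 5] cursor@84
After 7 (prev): list=[84, 7, 5] cursor@84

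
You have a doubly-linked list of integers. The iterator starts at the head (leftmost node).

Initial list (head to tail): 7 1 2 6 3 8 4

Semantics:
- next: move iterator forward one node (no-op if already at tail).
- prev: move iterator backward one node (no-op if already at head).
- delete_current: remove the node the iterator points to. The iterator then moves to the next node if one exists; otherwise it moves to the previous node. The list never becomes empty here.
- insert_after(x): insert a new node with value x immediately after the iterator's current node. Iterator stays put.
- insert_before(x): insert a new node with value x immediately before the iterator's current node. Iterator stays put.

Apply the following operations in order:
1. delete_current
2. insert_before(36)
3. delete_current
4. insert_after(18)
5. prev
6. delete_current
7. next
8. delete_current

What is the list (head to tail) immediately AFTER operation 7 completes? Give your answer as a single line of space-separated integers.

After 1 (delete_current): list=[1, 2, 6, 3, 8, 4] cursor@1
After 2 (insert_before(36)): list=[36, 1, 2, 6, 3, 8, 4] cursor@1
After 3 (delete_current): list=[36, 2, 6, 3, 8, 4] cursor@2
After 4 (insert_after(18)): list=[36, 2, 18, 6, 3, 8, 4] cursor@2
After 5 (prev): list=[36, 2, 18, 6, 3, 8, 4] cursor@36
After 6 (delete_current): list=[2, 18, 6, 3, 8, 4] cursor@2
After 7 (next): list=[2, 18, 6, 3, 8, 4] cursor@18

Answer: 2 18 6 3 8 4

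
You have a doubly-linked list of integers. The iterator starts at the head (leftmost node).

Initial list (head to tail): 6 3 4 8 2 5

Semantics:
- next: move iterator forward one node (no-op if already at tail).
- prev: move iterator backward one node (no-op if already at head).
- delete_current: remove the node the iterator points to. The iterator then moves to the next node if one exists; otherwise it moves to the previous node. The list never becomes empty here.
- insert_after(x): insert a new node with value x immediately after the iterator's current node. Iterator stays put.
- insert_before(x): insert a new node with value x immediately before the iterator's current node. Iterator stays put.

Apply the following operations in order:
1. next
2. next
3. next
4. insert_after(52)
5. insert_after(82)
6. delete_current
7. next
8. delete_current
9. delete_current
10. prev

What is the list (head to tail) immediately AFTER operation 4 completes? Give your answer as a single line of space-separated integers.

After 1 (next): list=[6, 3, 4, 8, 2, 5] cursor@3
After 2 (next): list=[6, 3, 4, 8, 2, 5] cursor@4
After 3 (next): list=[6, 3, 4, 8, 2, 5] cursor@8
After 4 (insert_after(52)): list=[6, 3, 4, 8, 52, 2, 5] cursor@8

Answer: 6 3 4 8 52 2 5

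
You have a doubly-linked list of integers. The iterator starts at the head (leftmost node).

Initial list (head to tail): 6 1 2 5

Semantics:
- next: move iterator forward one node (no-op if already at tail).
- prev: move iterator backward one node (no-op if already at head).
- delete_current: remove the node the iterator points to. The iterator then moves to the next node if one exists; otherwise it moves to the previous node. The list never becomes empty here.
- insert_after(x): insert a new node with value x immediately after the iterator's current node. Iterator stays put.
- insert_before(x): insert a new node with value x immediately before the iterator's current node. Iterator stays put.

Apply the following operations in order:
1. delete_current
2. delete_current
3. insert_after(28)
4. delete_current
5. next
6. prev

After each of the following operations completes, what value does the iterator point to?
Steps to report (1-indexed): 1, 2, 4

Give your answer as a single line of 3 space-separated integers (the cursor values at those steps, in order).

Answer: 1 2 28

Derivation:
After 1 (delete_current): list=[1, 2, 5] cursor@1
After 2 (delete_current): list=[2, 5] cursor@2
After 3 (insert_after(28)): list=[2, 28, 5] cursor@2
After 4 (delete_current): list=[28, 5] cursor@28
After 5 (next): list=[28, 5] cursor@5
After 6 (prev): list=[28, 5] cursor@28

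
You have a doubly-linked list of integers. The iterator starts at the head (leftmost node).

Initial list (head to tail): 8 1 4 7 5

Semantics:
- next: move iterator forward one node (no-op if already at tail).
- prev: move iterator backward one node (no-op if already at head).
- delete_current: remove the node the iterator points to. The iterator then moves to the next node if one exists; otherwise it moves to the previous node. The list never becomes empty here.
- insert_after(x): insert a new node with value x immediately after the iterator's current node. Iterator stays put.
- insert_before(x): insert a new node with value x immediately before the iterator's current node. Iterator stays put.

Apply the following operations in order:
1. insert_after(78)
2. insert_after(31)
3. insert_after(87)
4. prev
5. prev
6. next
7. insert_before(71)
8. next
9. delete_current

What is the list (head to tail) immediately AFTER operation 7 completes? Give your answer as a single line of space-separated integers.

After 1 (insert_after(78)): list=[8, 78, 1, 4, 7, 5] cursor@8
After 2 (insert_after(31)): list=[8, 31, 78, 1, 4, 7, 5] cursor@8
After 3 (insert_after(87)): list=[8, 87, 31, 78, 1, 4, 7, 5] cursor@8
After 4 (prev): list=[8, 87, 31, 78, 1, 4, 7, 5] cursor@8
After 5 (prev): list=[8, 87, 31, 78, 1, 4, 7, 5] cursor@8
After 6 (next): list=[8, 87, 31, 78, 1, 4, 7, 5] cursor@87
After 7 (insert_before(71)): list=[8, 71, 87, 31, 78, 1, 4, 7, 5] cursor@87

Answer: 8 71 87 31 78 1 4 7 5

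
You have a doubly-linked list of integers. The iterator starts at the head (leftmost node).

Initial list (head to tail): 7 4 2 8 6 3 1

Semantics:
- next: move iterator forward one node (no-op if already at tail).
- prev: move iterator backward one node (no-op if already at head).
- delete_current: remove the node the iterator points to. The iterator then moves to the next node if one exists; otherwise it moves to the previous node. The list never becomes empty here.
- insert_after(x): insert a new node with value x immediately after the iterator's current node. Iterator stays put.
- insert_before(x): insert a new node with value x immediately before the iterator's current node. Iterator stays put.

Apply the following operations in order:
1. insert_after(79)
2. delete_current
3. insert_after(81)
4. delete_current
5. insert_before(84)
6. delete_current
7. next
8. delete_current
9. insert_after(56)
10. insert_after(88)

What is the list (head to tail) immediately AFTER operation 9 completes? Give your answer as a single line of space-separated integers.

After 1 (insert_after(79)): list=[7, 79, 4, 2, 8, 6, 3, 1] cursor@7
After 2 (delete_current): list=[79, 4, 2, 8, 6, 3, 1] cursor@79
After 3 (insert_after(81)): list=[79, 81, 4, 2, 8, 6, 3, 1] cursor@79
After 4 (delete_current): list=[81, 4, 2, 8, 6, 3, 1] cursor@81
After 5 (insert_before(84)): list=[84, 81, 4, 2, 8, 6, 3, 1] cursor@81
After 6 (delete_current): list=[84, 4, 2, 8, 6, 3, 1] cursor@4
After 7 (next): list=[84, 4, 2, 8, 6, 3, 1] cursor@2
After 8 (delete_current): list=[84, 4, 8, 6, 3, 1] cursor@8
After 9 (insert_after(56)): list=[84, 4, 8, 56, 6, 3, 1] cursor@8

Answer: 84 4 8 56 6 3 1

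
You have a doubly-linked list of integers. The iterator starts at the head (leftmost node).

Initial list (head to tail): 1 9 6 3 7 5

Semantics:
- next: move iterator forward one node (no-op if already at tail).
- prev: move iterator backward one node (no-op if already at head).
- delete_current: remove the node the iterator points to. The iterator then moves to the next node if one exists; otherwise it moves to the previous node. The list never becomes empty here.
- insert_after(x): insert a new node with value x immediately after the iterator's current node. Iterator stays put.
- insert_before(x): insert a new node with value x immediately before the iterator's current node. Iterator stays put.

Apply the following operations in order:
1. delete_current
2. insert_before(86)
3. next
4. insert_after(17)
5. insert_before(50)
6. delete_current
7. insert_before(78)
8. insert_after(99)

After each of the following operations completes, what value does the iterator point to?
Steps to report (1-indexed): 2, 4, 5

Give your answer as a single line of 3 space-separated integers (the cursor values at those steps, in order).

Answer: 9 6 6

Derivation:
After 1 (delete_current): list=[9, 6, 3, 7, 5] cursor@9
After 2 (insert_before(86)): list=[86, 9, 6, 3, 7, 5] cursor@9
After 3 (next): list=[86, 9, 6, 3, 7, 5] cursor@6
After 4 (insert_after(17)): list=[86, 9, 6, 17, 3, 7, 5] cursor@6
After 5 (insert_before(50)): list=[86, 9, 50, 6, 17, 3, 7, 5] cursor@6
After 6 (delete_current): list=[86, 9, 50, 17, 3, 7, 5] cursor@17
After 7 (insert_before(78)): list=[86, 9, 50, 78, 17, 3, 7, 5] cursor@17
After 8 (insert_after(99)): list=[86, 9, 50, 78, 17, 99, 3, 7, 5] cursor@17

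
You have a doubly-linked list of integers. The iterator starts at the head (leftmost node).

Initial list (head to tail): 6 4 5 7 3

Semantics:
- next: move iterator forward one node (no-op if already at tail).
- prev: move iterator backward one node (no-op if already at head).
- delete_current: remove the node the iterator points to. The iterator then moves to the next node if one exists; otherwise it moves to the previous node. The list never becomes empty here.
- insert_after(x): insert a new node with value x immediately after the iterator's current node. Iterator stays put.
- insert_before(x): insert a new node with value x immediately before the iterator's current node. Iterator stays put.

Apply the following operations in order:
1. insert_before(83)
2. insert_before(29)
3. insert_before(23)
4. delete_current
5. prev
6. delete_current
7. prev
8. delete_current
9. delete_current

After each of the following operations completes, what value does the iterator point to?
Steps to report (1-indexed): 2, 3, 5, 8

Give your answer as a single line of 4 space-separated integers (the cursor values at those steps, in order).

Answer: 6 6 23 4

Derivation:
After 1 (insert_before(83)): list=[83, 6, 4, 5, 7, 3] cursor@6
After 2 (insert_before(29)): list=[83, 29, 6, 4, 5, 7, 3] cursor@6
After 3 (insert_before(23)): list=[83, 29, 23, 6, 4, 5, 7, 3] cursor@6
After 4 (delete_current): list=[83, 29, 23, 4, 5, 7, 3] cursor@4
After 5 (prev): list=[83, 29, 23, 4, 5, 7, 3] cursor@23
After 6 (delete_current): list=[83, 29, 4, 5, 7, 3] cursor@4
After 7 (prev): list=[83, 29, 4, 5, 7, 3] cursor@29
After 8 (delete_current): list=[83, 4, 5, 7, 3] cursor@4
After 9 (delete_current): list=[83, 5, 7, 3] cursor@5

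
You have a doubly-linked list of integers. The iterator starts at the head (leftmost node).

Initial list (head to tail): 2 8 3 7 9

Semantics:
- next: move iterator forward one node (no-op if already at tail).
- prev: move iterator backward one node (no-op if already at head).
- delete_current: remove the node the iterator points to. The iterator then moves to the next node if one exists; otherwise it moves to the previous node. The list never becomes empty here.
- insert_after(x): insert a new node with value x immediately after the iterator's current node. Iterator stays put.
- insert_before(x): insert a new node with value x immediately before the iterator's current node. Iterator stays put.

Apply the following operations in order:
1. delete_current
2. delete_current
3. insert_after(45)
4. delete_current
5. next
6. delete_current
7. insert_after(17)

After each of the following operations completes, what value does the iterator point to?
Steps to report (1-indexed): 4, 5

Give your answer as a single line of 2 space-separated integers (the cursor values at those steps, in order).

Answer: 45 7

Derivation:
After 1 (delete_current): list=[8, 3, 7, 9] cursor@8
After 2 (delete_current): list=[3, 7, 9] cursor@3
After 3 (insert_after(45)): list=[3, 45, 7, 9] cursor@3
After 4 (delete_current): list=[45, 7, 9] cursor@45
After 5 (next): list=[45, 7, 9] cursor@7
After 6 (delete_current): list=[45, 9] cursor@9
After 7 (insert_after(17)): list=[45, 9, 17] cursor@9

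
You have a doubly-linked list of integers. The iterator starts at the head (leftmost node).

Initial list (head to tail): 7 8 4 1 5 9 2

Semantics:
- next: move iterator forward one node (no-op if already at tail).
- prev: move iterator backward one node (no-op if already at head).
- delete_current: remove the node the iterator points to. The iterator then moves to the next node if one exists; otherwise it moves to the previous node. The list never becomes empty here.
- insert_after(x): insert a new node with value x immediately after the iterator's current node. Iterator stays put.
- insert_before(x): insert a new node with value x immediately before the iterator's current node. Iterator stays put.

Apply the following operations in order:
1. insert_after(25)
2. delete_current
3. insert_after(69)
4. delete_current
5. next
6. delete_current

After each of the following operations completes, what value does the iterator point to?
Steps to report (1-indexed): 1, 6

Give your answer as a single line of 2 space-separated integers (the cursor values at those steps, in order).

Answer: 7 4

Derivation:
After 1 (insert_after(25)): list=[7, 25, 8, 4, 1, 5, 9, 2] cursor@7
After 2 (delete_current): list=[25, 8, 4, 1, 5, 9, 2] cursor@25
After 3 (insert_after(69)): list=[25, 69, 8, 4, 1, 5, 9, 2] cursor@25
After 4 (delete_current): list=[69, 8, 4, 1, 5, 9, 2] cursor@69
After 5 (next): list=[69, 8, 4, 1, 5, 9, 2] cursor@8
After 6 (delete_current): list=[69, 4, 1, 5, 9, 2] cursor@4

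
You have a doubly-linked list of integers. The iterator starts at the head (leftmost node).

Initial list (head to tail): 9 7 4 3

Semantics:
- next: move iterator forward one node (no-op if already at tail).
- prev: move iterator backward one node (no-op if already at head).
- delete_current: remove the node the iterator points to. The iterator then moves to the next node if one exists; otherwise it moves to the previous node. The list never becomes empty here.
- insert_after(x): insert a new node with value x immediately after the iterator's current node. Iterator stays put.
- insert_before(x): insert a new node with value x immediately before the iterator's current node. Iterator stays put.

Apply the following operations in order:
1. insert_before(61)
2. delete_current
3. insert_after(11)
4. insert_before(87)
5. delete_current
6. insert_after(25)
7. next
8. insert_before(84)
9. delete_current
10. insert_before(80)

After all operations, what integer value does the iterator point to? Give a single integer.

After 1 (insert_before(61)): list=[61, 9, 7, 4, 3] cursor@9
After 2 (delete_current): list=[61, 7, 4, 3] cursor@7
After 3 (insert_after(11)): list=[61, 7, 11, 4, 3] cursor@7
After 4 (insert_before(87)): list=[61, 87, 7, 11, 4, 3] cursor@7
After 5 (delete_current): list=[61, 87, 11, 4, 3] cursor@11
After 6 (insert_after(25)): list=[61, 87, 11, 25, 4, 3] cursor@11
After 7 (next): list=[61, 87, 11, 25, 4, 3] cursor@25
After 8 (insert_before(84)): list=[61, 87, 11, 84, 25, 4, 3] cursor@25
After 9 (delete_current): list=[61, 87, 11, 84, 4, 3] cursor@4
After 10 (insert_before(80)): list=[61, 87, 11, 84, 80, 4, 3] cursor@4

Answer: 4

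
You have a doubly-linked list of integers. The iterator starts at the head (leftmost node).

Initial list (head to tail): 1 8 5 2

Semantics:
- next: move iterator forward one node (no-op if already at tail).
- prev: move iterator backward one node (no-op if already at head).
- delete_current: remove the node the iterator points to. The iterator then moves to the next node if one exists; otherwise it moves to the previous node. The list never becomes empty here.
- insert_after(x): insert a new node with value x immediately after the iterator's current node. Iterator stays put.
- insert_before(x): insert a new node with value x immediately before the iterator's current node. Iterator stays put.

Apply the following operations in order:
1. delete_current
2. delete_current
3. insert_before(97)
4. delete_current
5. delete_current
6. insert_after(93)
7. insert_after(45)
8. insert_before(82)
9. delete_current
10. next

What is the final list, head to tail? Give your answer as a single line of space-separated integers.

Answer: 82 45 93

Derivation:
After 1 (delete_current): list=[8, 5, 2] cursor@8
After 2 (delete_current): list=[5, 2] cursor@5
After 3 (insert_before(97)): list=[97, 5, 2] cursor@5
After 4 (delete_current): list=[97, 2] cursor@2
After 5 (delete_current): list=[97] cursor@97
After 6 (insert_after(93)): list=[97, 93] cursor@97
After 7 (insert_after(45)): list=[97, 45, 93] cursor@97
After 8 (insert_before(82)): list=[82, 97, 45, 93] cursor@97
After 9 (delete_current): list=[82, 45, 93] cursor@45
After 10 (next): list=[82, 45, 93] cursor@93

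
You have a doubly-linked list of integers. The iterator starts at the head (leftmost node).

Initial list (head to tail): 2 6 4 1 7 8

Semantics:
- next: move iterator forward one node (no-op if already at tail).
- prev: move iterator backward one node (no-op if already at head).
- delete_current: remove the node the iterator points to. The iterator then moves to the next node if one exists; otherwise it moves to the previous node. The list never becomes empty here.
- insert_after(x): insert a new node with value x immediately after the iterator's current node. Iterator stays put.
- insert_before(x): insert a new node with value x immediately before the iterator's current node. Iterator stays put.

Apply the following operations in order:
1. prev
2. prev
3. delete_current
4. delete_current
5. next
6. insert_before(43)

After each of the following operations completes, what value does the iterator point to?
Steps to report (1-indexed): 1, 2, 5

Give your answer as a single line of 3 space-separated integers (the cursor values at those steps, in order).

After 1 (prev): list=[2, 6, 4, 1, 7, 8] cursor@2
After 2 (prev): list=[2, 6, 4, 1, 7, 8] cursor@2
After 3 (delete_current): list=[6, 4, 1, 7, 8] cursor@6
After 4 (delete_current): list=[4, 1, 7, 8] cursor@4
After 5 (next): list=[4, 1, 7, 8] cursor@1
After 6 (insert_before(43)): list=[4, 43, 1, 7, 8] cursor@1

Answer: 2 2 1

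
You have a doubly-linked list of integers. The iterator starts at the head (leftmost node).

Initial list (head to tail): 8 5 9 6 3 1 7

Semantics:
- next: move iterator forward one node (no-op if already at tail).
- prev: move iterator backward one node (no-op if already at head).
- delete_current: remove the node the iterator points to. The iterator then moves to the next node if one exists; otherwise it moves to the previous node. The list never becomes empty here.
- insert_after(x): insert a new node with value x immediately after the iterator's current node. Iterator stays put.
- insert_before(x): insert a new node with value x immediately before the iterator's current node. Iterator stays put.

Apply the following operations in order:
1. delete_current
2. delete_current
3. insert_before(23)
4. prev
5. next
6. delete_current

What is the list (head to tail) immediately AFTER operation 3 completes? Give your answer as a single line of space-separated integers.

Answer: 23 9 6 3 1 7

Derivation:
After 1 (delete_current): list=[5, 9, 6, 3, 1, 7] cursor@5
After 2 (delete_current): list=[9, 6, 3, 1, 7] cursor@9
After 3 (insert_before(23)): list=[23, 9, 6, 3, 1, 7] cursor@9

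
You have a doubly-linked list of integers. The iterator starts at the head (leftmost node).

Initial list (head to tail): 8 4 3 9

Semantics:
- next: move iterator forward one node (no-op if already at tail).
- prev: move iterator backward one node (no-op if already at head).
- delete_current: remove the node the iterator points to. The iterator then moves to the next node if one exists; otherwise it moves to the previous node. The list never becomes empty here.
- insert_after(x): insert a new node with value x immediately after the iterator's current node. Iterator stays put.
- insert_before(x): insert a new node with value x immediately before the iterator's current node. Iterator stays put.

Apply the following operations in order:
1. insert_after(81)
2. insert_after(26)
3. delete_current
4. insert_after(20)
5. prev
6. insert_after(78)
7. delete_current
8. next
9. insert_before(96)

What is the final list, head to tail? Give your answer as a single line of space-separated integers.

Answer: 78 96 20 81 4 3 9

Derivation:
After 1 (insert_after(81)): list=[8, 81, 4, 3, 9] cursor@8
After 2 (insert_after(26)): list=[8, 26, 81, 4, 3, 9] cursor@8
After 3 (delete_current): list=[26, 81, 4, 3, 9] cursor@26
After 4 (insert_after(20)): list=[26, 20, 81, 4, 3, 9] cursor@26
After 5 (prev): list=[26, 20, 81, 4, 3, 9] cursor@26
After 6 (insert_after(78)): list=[26, 78, 20, 81, 4, 3, 9] cursor@26
After 7 (delete_current): list=[78, 20, 81, 4, 3, 9] cursor@78
After 8 (next): list=[78, 20, 81, 4, 3, 9] cursor@20
After 9 (insert_before(96)): list=[78, 96, 20, 81, 4, 3, 9] cursor@20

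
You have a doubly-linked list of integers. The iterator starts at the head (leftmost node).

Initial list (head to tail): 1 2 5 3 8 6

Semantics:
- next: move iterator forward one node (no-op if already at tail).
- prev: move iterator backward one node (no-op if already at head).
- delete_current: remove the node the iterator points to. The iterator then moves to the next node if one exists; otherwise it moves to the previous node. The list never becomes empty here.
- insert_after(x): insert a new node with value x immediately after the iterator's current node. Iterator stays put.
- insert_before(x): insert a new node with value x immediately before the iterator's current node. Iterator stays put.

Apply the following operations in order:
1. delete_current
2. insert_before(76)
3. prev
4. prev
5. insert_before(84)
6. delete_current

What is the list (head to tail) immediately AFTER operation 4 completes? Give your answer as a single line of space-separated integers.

After 1 (delete_current): list=[2, 5, 3, 8, 6] cursor@2
After 2 (insert_before(76)): list=[76, 2, 5, 3, 8, 6] cursor@2
After 3 (prev): list=[76, 2, 5, 3, 8, 6] cursor@76
After 4 (prev): list=[76, 2, 5, 3, 8, 6] cursor@76

Answer: 76 2 5 3 8 6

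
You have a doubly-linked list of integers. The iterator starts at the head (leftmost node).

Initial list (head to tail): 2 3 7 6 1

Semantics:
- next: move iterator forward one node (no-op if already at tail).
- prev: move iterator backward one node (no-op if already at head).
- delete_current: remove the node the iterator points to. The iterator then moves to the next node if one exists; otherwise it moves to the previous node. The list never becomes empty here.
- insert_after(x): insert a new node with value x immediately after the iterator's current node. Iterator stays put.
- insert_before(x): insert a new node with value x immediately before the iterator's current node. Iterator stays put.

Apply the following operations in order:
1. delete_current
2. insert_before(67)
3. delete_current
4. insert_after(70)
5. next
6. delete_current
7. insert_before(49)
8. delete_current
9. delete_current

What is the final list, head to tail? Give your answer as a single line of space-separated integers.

After 1 (delete_current): list=[3, 7, 6, 1] cursor@3
After 2 (insert_before(67)): list=[67, 3, 7, 6, 1] cursor@3
After 3 (delete_current): list=[67, 7, 6, 1] cursor@7
After 4 (insert_after(70)): list=[67, 7, 70, 6, 1] cursor@7
After 5 (next): list=[67, 7, 70, 6, 1] cursor@70
After 6 (delete_current): list=[67, 7, 6, 1] cursor@6
After 7 (insert_before(49)): list=[67, 7, 49, 6, 1] cursor@6
After 8 (delete_current): list=[67, 7, 49, 1] cursor@1
After 9 (delete_current): list=[67, 7, 49] cursor@49

Answer: 67 7 49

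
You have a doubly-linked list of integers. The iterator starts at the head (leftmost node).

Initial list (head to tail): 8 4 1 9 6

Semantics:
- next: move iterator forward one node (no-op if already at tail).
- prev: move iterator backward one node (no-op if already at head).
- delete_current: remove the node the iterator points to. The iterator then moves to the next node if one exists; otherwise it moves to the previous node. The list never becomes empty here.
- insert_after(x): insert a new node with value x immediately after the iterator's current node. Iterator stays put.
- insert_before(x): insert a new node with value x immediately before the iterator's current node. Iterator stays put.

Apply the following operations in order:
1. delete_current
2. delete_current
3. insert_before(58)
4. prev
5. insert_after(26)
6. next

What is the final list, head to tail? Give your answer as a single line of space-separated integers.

Answer: 58 26 1 9 6

Derivation:
After 1 (delete_current): list=[4, 1, 9, 6] cursor@4
After 2 (delete_current): list=[1, 9, 6] cursor@1
After 3 (insert_before(58)): list=[58, 1, 9, 6] cursor@1
After 4 (prev): list=[58, 1, 9, 6] cursor@58
After 5 (insert_after(26)): list=[58, 26, 1, 9, 6] cursor@58
After 6 (next): list=[58, 26, 1, 9, 6] cursor@26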